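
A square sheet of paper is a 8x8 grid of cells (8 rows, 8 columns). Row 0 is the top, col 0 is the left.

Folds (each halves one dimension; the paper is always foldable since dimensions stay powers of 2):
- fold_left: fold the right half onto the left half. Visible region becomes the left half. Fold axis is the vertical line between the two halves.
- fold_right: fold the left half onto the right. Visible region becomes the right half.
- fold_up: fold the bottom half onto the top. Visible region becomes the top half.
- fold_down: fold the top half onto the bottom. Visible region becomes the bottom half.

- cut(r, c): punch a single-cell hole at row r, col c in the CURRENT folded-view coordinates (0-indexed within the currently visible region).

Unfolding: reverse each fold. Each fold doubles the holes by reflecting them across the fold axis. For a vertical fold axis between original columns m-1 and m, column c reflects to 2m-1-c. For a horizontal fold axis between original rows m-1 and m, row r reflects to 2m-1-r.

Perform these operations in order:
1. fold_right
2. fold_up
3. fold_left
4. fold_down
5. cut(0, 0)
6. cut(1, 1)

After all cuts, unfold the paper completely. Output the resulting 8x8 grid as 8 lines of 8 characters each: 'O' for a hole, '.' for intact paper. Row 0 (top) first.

Op 1 fold_right: fold axis v@4; visible region now rows[0,8) x cols[4,8) = 8x4
Op 2 fold_up: fold axis h@4; visible region now rows[0,4) x cols[4,8) = 4x4
Op 3 fold_left: fold axis v@6; visible region now rows[0,4) x cols[4,6) = 4x2
Op 4 fold_down: fold axis h@2; visible region now rows[2,4) x cols[4,6) = 2x2
Op 5 cut(0, 0): punch at orig (2,4); cuts so far [(2, 4)]; region rows[2,4) x cols[4,6) = 2x2
Op 6 cut(1, 1): punch at orig (3,5); cuts so far [(2, 4), (3, 5)]; region rows[2,4) x cols[4,6) = 2x2
Unfold 1 (reflect across h@2): 4 holes -> [(0, 5), (1, 4), (2, 4), (3, 5)]
Unfold 2 (reflect across v@6): 8 holes -> [(0, 5), (0, 6), (1, 4), (1, 7), (2, 4), (2, 7), (3, 5), (3, 6)]
Unfold 3 (reflect across h@4): 16 holes -> [(0, 5), (0, 6), (1, 4), (1, 7), (2, 4), (2, 7), (3, 5), (3, 6), (4, 5), (4, 6), (5, 4), (5, 7), (6, 4), (6, 7), (7, 5), (7, 6)]
Unfold 4 (reflect across v@4): 32 holes -> [(0, 1), (0, 2), (0, 5), (0, 6), (1, 0), (1, 3), (1, 4), (1, 7), (2, 0), (2, 3), (2, 4), (2, 7), (3, 1), (3, 2), (3, 5), (3, 6), (4, 1), (4, 2), (4, 5), (4, 6), (5, 0), (5, 3), (5, 4), (5, 7), (6, 0), (6, 3), (6, 4), (6, 7), (7, 1), (7, 2), (7, 5), (7, 6)]

Answer: .OO..OO.
O..OO..O
O..OO..O
.OO..OO.
.OO..OO.
O..OO..O
O..OO..O
.OO..OO.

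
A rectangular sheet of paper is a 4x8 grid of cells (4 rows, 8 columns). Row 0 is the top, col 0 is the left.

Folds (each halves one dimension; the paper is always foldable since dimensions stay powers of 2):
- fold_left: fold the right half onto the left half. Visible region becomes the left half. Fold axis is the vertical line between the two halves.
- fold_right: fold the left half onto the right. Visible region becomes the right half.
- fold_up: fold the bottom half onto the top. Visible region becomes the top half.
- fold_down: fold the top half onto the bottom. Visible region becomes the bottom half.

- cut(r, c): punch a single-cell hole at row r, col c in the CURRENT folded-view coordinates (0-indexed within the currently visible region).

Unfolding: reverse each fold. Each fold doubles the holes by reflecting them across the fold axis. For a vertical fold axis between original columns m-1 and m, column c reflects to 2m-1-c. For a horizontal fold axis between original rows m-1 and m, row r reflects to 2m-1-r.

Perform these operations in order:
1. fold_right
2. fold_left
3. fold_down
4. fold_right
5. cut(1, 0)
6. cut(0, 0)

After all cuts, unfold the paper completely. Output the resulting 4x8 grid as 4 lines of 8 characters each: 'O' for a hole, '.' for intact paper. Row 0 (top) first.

Answer: OOOOOOOO
OOOOOOOO
OOOOOOOO
OOOOOOOO

Derivation:
Op 1 fold_right: fold axis v@4; visible region now rows[0,4) x cols[4,8) = 4x4
Op 2 fold_left: fold axis v@6; visible region now rows[0,4) x cols[4,6) = 4x2
Op 3 fold_down: fold axis h@2; visible region now rows[2,4) x cols[4,6) = 2x2
Op 4 fold_right: fold axis v@5; visible region now rows[2,4) x cols[5,6) = 2x1
Op 5 cut(1, 0): punch at orig (3,5); cuts so far [(3, 5)]; region rows[2,4) x cols[5,6) = 2x1
Op 6 cut(0, 0): punch at orig (2,5); cuts so far [(2, 5), (3, 5)]; region rows[2,4) x cols[5,6) = 2x1
Unfold 1 (reflect across v@5): 4 holes -> [(2, 4), (2, 5), (3, 4), (3, 5)]
Unfold 2 (reflect across h@2): 8 holes -> [(0, 4), (0, 5), (1, 4), (1, 5), (2, 4), (2, 5), (3, 4), (3, 5)]
Unfold 3 (reflect across v@6): 16 holes -> [(0, 4), (0, 5), (0, 6), (0, 7), (1, 4), (1, 5), (1, 6), (1, 7), (2, 4), (2, 5), (2, 6), (2, 7), (3, 4), (3, 5), (3, 6), (3, 7)]
Unfold 4 (reflect across v@4): 32 holes -> [(0, 0), (0, 1), (0, 2), (0, 3), (0, 4), (0, 5), (0, 6), (0, 7), (1, 0), (1, 1), (1, 2), (1, 3), (1, 4), (1, 5), (1, 6), (1, 7), (2, 0), (2, 1), (2, 2), (2, 3), (2, 4), (2, 5), (2, 6), (2, 7), (3, 0), (3, 1), (3, 2), (3, 3), (3, 4), (3, 5), (3, 6), (3, 7)]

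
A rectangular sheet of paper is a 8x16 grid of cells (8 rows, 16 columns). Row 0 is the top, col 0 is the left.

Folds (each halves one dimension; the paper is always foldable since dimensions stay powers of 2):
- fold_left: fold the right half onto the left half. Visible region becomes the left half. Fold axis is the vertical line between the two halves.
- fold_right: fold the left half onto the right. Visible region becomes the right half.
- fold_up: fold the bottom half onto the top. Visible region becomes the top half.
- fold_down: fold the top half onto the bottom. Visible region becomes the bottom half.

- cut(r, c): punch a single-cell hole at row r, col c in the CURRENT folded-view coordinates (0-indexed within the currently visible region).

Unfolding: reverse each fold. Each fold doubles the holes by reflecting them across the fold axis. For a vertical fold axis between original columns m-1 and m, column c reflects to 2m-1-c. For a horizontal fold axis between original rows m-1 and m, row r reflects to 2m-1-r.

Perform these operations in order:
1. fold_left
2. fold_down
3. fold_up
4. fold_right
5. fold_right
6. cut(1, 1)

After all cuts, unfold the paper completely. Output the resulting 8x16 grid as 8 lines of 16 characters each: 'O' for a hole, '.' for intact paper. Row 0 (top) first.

Op 1 fold_left: fold axis v@8; visible region now rows[0,8) x cols[0,8) = 8x8
Op 2 fold_down: fold axis h@4; visible region now rows[4,8) x cols[0,8) = 4x8
Op 3 fold_up: fold axis h@6; visible region now rows[4,6) x cols[0,8) = 2x8
Op 4 fold_right: fold axis v@4; visible region now rows[4,6) x cols[4,8) = 2x4
Op 5 fold_right: fold axis v@6; visible region now rows[4,6) x cols[6,8) = 2x2
Op 6 cut(1, 1): punch at orig (5,7); cuts so far [(5, 7)]; region rows[4,6) x cols[6,8) = 2x2
Unfold 1 (reflect across v@6): 2 holes -> [(5, 4), (5, 7)]
Unfold 2 (reflect across v@4): 4 holes -> [(5, 0), (5, 3), (5, 4), (5, 7)]
Unfold 3 (reflect across h@6): 8 holes -> [(5, 0), (5, 3), (5, 4), (5, 7), (6, 0), (6, 3), (6, 4), (6, 7)]
Unfold 4 (reflect across h@4): 16 holes -> [(1, 0), (1, 3), (1, 4), (1, 7), (2, 0), (2, 3), (2, 4), (2, 7), (5, 0), (5, 3), (5, 4), (5, 7), (6, 0), (6, 3), (6, 4), (6, 7)]
Unfold 5 (reflect across v@8): 32 holes -> [(1, 0), (1, 3), (1, 4), (1, 7), (1, 8), (1, 11), (1, 12), (1, 15), (2, 0), (2, 3), (2, 4), (2, 7), (2, 8), (2, 11), (2, 12), (2, 15), (5, 0), (5, 3), (5, 4), (5, 7), (5, 8), (5, 11), (5, 12), (5, 15), (6, 0), (6, 3), (6, 4), (6, 7), (6, 8), (6, 11), (6, 12), (6, 15)]

Answer: ................
O..OO..OO..OO..O
O..OO..OO..OO..O
................
................
O..OO..OO..OO..O
O..OO..OO..OO..O
................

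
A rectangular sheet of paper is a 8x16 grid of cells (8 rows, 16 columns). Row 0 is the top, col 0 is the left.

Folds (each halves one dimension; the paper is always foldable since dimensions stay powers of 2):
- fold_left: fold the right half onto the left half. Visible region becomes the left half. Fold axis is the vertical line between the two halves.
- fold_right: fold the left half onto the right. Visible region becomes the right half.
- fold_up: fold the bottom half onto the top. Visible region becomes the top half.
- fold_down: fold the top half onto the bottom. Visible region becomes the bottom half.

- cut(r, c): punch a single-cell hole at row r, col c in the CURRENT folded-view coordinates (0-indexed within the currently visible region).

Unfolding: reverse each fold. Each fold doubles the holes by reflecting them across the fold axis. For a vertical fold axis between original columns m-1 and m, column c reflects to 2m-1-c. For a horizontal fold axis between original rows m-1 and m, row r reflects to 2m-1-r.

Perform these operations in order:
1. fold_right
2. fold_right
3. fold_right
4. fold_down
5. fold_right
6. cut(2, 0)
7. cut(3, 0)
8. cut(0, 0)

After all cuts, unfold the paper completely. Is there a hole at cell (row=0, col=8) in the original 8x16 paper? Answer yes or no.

Answer: yes

Derivation:
Op 1 fold_right: fold axis v@8; visible region now rows[0,8) x cols[8,16) = 8x8
Op 2 fold_right: fold axis v@12; visible region now rows[0,8) x cols[12,16) = 8x4
Op 3 fold_right: fold axis v@14; visible region now rows[0,8) x cols[14,16) = 8x2
Op 4 fold_down: fold axis h@4; visible region now rows[4,8) x cols[14,16) = 4x2
Op 5 fold_right: fold axis v@15; visible region now rows[4,8) x cols[15,16) = 4x1
Op 6 cut(2, 0): punch at orig (6,15); cuts so far [(6, 15)]; region rows[4,8) x cols[15,16) = 4x1
Op 7 cut(3, 0): punch at orig (7,15); cuts so far [(6, 15), (7, 15)]; region rows[4,8) x cols[15,16) = 4x1
Op 8 cut(0, 0): punch at orig (4,15); cuts so far [(4, 15), (6, 15), (7, 15)]; region rows[4,8) x cols[15,16) = 4x1
Unfold 1 (reflect across v@15): 6 holes -> [(4, 14), (4, 15), (6, 14), (6, 15), (7, 14), (7, 15)]
Unfold 2 (reflect across h@4): 12 holes -> [(0, 14), (0, 15), (1, 14), (1, 15), (3, 14), (3, 15), (4, 14), (4, 15), (6, 14), (6, 15), (7, 14), (7, 15)]
Unfold 3 (reflect across v@14): 24 holes -> [(0, 12), (0, 13), (0, 14), (0, 15), (1, 12), (1, 13), (1, 14), (1, 15), (3, 12), (3, 13), (3, 14), (3, 15), (4, 12), (4, 13), (4, 14), (4, 15), (6, 12), (6, 13), (6, 14), (6, 15), (7, 12), (7, 13), (7, 14), (7, 15)]
Unfold 4 (reflect across v@12): 48 holes -> [(0, 8), (0, 9), (0, 10), (0, 11), (0, 12), (0, 13), (0, 14), (0, 15), (1, 8), (1, 9), (1, 10), (1, 11), (1, 12), (1, 13), (1, 14), (1, 15), (3, 8), (3, 9), (3, 10), (3, 11), (3, 12), (3, 13), (3, 14), (3, 15), (4, 8), (4, 9), (4, 10), (4, 11), (4, 12), (4, 13), (4, 14), (4, 15), (6, 8), (6, 9), (6, 10), (6, 11), (6, 12), (6, 13), (6, 14), (6, 15), (7, 8), (7, 9), (7, 10), (7, 11), (7, 12), (7, 13), (7, 14), (7, 15)]
Unfold 5 (reflect across v@8): 96 holes -> [(0, 0), (0, 1), (0, 2), (0, 3), (0, 4), (0, 5), (0, 6), (0, 7), (0, 8), (0, 9), (0, 10), (0, 11), (0, 12), (0, 13), (0, 14), (0, 15), (1, 0), (1, 1), (1, 2), (1, 3), (1, 4), (1, 5), (1, 6), (1, 7), (1, 8), (1, 9), (1, 10), (1, 11), (1, 12), (1, 13), (1, 14), (1, 15), (3, 0), (3, 1), (3, 2), (3, 3), (3, 4), (3, 5), (3, 6), (3, 7), (3, 8), (3, 9), (3, 10), (3, 11), (3, 12), (3, 13), (3, 14), (3, 15), (4, 0), (4, 1), (4, 2), (4, 3), (4, 4), (4, 5), (4, 6), (4, 7), (4, 8), (4, 9), (4, 10), (4, 11), (4, 12), (4, 13), (4, 14), (4, 15), (6, 0), (6, 1), (6, 2), (6, 3), (6, 4), (6, 5), (6, 6), (6, 7), (6, 8), (6, 9), (6, 10), (6, 11), (6, 12), (6, 13), (6, 14), (6, 15), (7, 0), (7, 1), (7, 2), (7, 3), (7, 4), (7, 5), (7, 6), (7, 7), (7, 8), (7, 9), (7, 10), (7, 11), (7, 12), (7, 13), (7, 14), (7, 15)]
Holes: [(0, 0), (0, 1), (0, 2), (0, 3), (0, 4), (0, 5), (0, 6), (0, 7), (0, 8), (0, 9), (0, 10), (0, 11), (0, 12), (0, 13), (0, 14), (0, 15), (1, 0), (1, 1), (1, 2), (1, 3), (1, 4), (1, 5), (1, 6), (1, 7), (1, 8), (1, 9), (1, 10), (1, 11), (1, 12), (1, 13), (1, 14), (1, 15), (3, 0), (3, 1), (3, 2), (3, 3), (3, 4), (3, 5), (3, 6), (3, 7), (3, 8), (3, 9), (3, 10), (3, 11), (3, 12), (3, 13), (3, 14), (3, 15), (4, 0), (4, 1), (4, 2), (4, 3), (4, 4), (4, 5), (4, 6), (4, 7), (4, 8), (4, 9), (4, 10), (4, 11), (4, 12), (4, 13), (4, 14), (4, 15), (6, 0), (6, 1), (6, 2), (6, 3), (6, 4), (6, 5), (6, 6), (6, 7), (6, 8), (6, 9), (6, 10), (6, 11), (6, 12), (6, 13), (6, 14), (6, 15), (7, 0), (7, 1), (7, 2), (7, 3), (7, 4), (7, 5), (7, 6), (7, 7), (7, 8), (7, 9), (7, 10), (7, 11), (7, 12), (7, 13), (7, 14), (7, 15)]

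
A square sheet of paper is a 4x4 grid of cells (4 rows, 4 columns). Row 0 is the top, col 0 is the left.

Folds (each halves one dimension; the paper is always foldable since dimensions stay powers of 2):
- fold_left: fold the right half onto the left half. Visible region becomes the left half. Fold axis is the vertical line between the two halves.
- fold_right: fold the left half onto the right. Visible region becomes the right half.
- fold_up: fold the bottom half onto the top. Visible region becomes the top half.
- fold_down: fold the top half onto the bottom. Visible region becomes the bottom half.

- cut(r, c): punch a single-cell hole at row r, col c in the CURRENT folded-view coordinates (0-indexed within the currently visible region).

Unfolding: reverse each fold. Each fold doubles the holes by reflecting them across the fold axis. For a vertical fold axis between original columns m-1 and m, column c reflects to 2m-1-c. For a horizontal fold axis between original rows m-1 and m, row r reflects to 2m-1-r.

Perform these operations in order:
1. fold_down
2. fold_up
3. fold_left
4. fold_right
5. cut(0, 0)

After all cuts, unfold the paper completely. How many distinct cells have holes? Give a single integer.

Answer: 16

Derivation:
Op 1 fold_down: fold axis h@2; visible region now rows[2,4) x cols[0,4) = 2x4
Op 2 fold_up: fold axis h@3; visible region now rows[2,3) x cols[0,4) = 1x4
Op 3 fold_left: fold axis v@2; visible region now rows[2,3) x cols[0,2) = 1x2
Op 4 fold_right: fold axis v@1; visible region now rows[2,3) x cols[1,2) = 1x1
Op 5 cut(0, 0): punch at orig (2,1); cuts so far [(2, 1)]; region rows[2,3) x cols[1,2) = 1x1
Unfold 1 (reflect across v@1): 2 holes -> [(2, 0), (2, 1)]
Unfold 2 (reflect across v@2): 4 holes -> [(2, 0), (2, 1), (2, 2), (2, 3)]
Unfold 3 (reflect across h@3): 8 holes -> [(2, 0), (2, 1), (2, 2), (2, 3), (3, 0), (3, 1), (3, 2), (3, 3)]
Unfold 4 (reflect across h@2): 16 holes -> [(0, 0), (0, 1), (0, 2), (0, 3), (1, 0), (1, 1), (1, 2), (1, 3), (2, 0), (2, 1), (2, 2), (2, 3), (3, 0), (3, 1), (3, 2), (3, 3)]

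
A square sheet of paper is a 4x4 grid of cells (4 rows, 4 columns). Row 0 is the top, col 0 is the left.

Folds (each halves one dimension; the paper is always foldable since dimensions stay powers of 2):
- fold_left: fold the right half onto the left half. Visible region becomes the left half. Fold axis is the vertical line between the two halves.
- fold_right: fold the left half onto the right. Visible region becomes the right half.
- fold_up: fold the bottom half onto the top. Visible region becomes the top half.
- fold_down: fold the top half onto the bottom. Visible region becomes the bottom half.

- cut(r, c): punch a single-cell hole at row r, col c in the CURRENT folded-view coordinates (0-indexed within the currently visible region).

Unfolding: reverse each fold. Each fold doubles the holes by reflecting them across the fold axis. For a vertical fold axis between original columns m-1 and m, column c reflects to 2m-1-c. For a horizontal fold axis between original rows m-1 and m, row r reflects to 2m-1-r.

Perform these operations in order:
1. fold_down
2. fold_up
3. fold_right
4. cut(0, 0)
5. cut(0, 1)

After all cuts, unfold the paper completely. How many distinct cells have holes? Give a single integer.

Op 1 fold_down: fold axis h@2; visible region now rows[2,4) x cols[0,4) = 2x4
Op 2 fold_up: fold axis h@3; visible region now rows[2,3) x cols[0,4) = 1x4
Op 3 fold_right: fold axis v@2; visible region now rows[2,3) x cols[2,4) = 1x2
Op 4 cut(0, 0): punch at orig (2,2); cuts so far [(2, 2)]; region rows[2,3) x cols[2,4) = 1x2
Op 5 cut(0, 1): punch at orig (2,3); cuts so far [(2, 2), (2, 3)]; region rows[2,3) x cols[2,4) = 1x2
Unfold 1 (reflect across v@2): 4 holes -> [(2, 0), (2, 1), (2, 2), (2, 3)]
Unfold 2 (reflect across h@3): 8 holes -> [(2, 0), (2, 1), (2, 2), (2, 3), (3, 0), (3, 1), (3, 2), (3, 3)]
Unfold 3 (reflect across h@2): 16 holes -> [(0, 0), (0, 1), (0, 2), (0, 3), (1, 0), (1, 1), (1, 2), (1, 3), (2, 0), (2, 1), (2, 2), (2, 3), (3, 0), (3, 1), (3, 2), (3, 3)]

Answer: 16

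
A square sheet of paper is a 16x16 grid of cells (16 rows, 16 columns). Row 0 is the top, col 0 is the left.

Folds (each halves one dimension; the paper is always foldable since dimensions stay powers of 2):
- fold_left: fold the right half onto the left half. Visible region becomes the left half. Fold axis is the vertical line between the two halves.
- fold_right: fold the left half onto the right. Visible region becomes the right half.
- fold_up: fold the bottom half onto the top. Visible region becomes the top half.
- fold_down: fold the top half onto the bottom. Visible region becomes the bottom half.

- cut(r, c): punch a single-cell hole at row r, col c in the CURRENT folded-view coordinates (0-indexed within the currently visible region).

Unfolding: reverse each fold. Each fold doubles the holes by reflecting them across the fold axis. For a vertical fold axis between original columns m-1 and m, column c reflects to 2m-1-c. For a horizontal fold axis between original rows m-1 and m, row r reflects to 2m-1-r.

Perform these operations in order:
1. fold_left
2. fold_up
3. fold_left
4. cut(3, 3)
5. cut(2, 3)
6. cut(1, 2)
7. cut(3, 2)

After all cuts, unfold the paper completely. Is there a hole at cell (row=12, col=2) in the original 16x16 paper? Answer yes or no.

Op 1 fold_left: fold axis v@8; visible region now rows[0,16) x cols[0,8) = 16x8
Op 2 fold_up: fold axis h@8; visible region now rows[0,8) x cols[0,8) = 8x8
Op 3 fold_left: fold axis v@4; visible region now rows[0,8) x cols[0,4) = 8x4
Op 4 cut(3, 3): punch at orig (3,3); cuts so far [(3, 3)]; region rows[0,8) x cols[0,4) = 8x4
Op 5 cut(2, 3): punch at orig (2,3); cuts so far [(2, 3), (3, 3)]; region rows[0,8) x cols[0,4) = 8x4
Op 6 cut(1, 2): punch at orig (1,2); cuts so far [(1, 2), (2, 3), (3, 3)]; region rows[0,8) x cols[0,4) = 8x4
Op 7 cut(3, 2): punch at orig (3,2); cuts so far [(1, 2), (2, 3), (3, 2), (3, 3)]; region rows[0,8) x cols[0,4) = 8x4
Unfold 1 (reflect across v@4): 8 holes -> [(1, 2), (1, 5), (2, 3), (2, 4), (3, 2), (3, 3), (3, 4), (3, 5)]
Unfold 2 (reflect across h@8): 16 holes -> [(1, 2), (1, 5), (2, 3), (2, 4), (3, 2), (3, 3), (3, 4), (3, 5), (12, 2), (12, 3), (12, 4), (12, 5), (13, 3), (13, 4), (14, 2), (14, 5)]
Unfold 3 (reflect across v@8): 32 holes -> [(1, 2), (1, 5), (1, 10), (1, 13), (2, 3), (2, 4), (2, 11), (2, 12), (3, 2), (3, 3), (3, 4), (3, 5), (3, 10), (3, 11), (3, 12), (3, 13), (12, 2), (12, 3), (12, 4), (12, 5), (12, 10), (12, 11), (12, 12), (12, 13), (13, 3), (13, 4), (13, 11), (13, 12), (14, 2), (14, 5), (14, 10), (14, 13)]
Holes: [(1, 2), (1, 5), (1, 10), (1, 13), (2, 3), (2, 4), (2, 11), (2, 12), (3, 2), (3, 3), (3, 4), (3, 5), (3, 10), (3, 11), (3, 12), (3, 13), (12, 2), (12, 3), (12, 4), (12, 5), (12, 10), (12, 11), (12, 12), (12, 13), (13, 3), (13, 4), (13, 11), (13, 12), (14, 2), (14, 5), (14, 10), (14, 13)]

Answer: yes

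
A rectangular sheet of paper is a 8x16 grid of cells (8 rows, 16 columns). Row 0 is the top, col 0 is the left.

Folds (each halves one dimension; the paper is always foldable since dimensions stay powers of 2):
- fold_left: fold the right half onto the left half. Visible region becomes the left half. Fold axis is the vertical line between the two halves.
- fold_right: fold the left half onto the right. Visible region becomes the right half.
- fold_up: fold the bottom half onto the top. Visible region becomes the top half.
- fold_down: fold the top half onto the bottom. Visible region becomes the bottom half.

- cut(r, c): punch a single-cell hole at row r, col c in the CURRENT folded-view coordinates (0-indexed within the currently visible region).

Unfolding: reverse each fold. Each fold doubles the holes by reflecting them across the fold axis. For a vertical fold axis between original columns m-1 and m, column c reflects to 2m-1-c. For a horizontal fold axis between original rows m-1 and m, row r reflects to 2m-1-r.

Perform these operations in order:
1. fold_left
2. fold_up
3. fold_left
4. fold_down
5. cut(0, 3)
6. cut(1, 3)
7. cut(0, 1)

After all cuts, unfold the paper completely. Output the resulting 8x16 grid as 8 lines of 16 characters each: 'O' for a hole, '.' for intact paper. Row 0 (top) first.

Answer: ...OO......OO...
.O.OO.O..O.OO.O.
.O.OO.O..O.OO.O.
...OO......OO...
...OO......OO...
.O.OO.O..O.OO.O.
.O.OO.O..O.OO.O.
...OO......OO...

Derivation:
Op 1 fold_left: fold axis v@8; visible region now rows[0,8) x cols[0,8) = 8x8
Op 2 fold_up: fold axis h@4; visible region now rows[0,4) x cols[0,8) = 4x8
Op 3 fold_left: fold axis v@4; visible region now rows[0,4) x cols[0,4) = 4x4
Op 4 fold_down: fold axis h@2; visible region now rows[2,4) x cols[0,4) = 2x4
Op 5 cut(0, 3): punch at orig (2,3); cuts so far [(2, 3)]; region rows[2,4) x cols[0,4) = 2x4
Op 6 cut(1, 3): punch at orig (3,3); cuts so far [(2, 3), (3, 3)]; region rows[2,4) x cols[0,4) = 2x4
Op 7 cut(0, 1): punch at orig (2,1); cuts so far [(2, 1), (2, 3), (3, 3)]; region rows[2,4) x cols[0,4) = 2x4
Unfold 1 (reflect across h@2): 6 holes -> [(0, 3), (1, 1), (1, 3), (2, 1), (2, 3), (3, 3)]
Unfold 2 (reflect across v@4): 12 holes -> [(0, 3), (0, 4), (1, 1), (1, 3), (1, 4), (1, 6), (2, 1), (2, 3), (2, 4), (2, 6), (3, 3), (3, 4)]
Unfold 3 (reflect across h@4): 24 holes -> [(0, 3), (0, 4), (1, 1), (1, 3), (1, 4), (1, 6), (2, 1), (2, 3), (2, 4), (2, 6), (3, 3), (3, 4), (4, 3), (4, 4), (5, 1), (5, 3), (5, 4), (5, 6), (6, 1), (6, 3), (6, 4), (6, 6), (7, 3), (7, 4)]
Unfold 4 (reflect across v@8): 48 holes -> [(0, 3), (0, 4), (0, 11), (0, 12), (1, 1), (1, 3), (1, 4), (1, 6), (1, 9), (1, 11), (1, 12), (1, 14), (2, 1), (2, 3), (2, 4), (2, 6), (2, 9), (2, 11), (2, 12), (2, 14), (3, 3), (3, 4), (3, 11), (3, 12), (4, 3), (4, 4), (4, 11), (4, 12), (5, 1), (5, 3), (5, 4), (5, 6), (5, 9), (5, 11), (5, 12), (5, 14), (6, 1), (6, 3), (6, 4), (6, 6), (6, 9), (6, 11), (6, 12), (6, 14), (7, 3), (7, 4), (7, 11), (7, 12)]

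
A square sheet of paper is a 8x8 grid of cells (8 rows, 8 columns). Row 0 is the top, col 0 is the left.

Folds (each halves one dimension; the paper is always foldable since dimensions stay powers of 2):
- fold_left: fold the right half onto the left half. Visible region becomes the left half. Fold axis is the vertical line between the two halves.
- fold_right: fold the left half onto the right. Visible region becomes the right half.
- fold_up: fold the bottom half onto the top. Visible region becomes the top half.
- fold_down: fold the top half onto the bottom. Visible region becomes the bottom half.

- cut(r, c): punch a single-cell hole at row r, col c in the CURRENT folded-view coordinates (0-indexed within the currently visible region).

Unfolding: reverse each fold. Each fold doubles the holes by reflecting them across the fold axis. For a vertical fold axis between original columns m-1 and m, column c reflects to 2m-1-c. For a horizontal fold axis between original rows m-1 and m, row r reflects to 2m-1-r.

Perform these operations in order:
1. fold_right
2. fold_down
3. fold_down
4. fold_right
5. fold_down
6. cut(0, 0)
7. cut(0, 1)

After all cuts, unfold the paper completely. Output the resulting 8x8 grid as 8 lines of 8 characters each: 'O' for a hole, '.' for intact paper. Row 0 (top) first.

Answer: OOOOOOOO
OOOOOOOO
OOOOOOOO
OOOOOOOO
OOOOOOOO
OOOOOOOO
OOOOOOOO
OOOOOOOO

Derivation:
Op 1 fold_right: fold axis v@4; visible region now rows[0,8) x cols[4,8) = 8x4
Op 2 fold_down: fold axis h@4; visible region now rows[4,8) x cols[4,8) = 4x4
Op 3 fold_down: fold axis h@6; visible region now rows[6,8) x cols[4,8) = 2x4
Op 4 fold_right: fold axis v@6; visible region now rows[6,8) x cols[6,8) = 2x2
Op 5 fold_down: fold axis h@7; visible region now rows[7,8) x cols[6,8) = 1x2
Op 6 cut(0, 0): punch at orig (7,6); cuts so far [(7, 6)]; region rows[7,8) x cols[6,8) = 1x2
Op 7 cut(0, 1): punch at orig (7,7); cuts so far [(7, 6), (7, 7)]; region rows[7,8) x cols[6,8) = 1x2
Unfold 1 (reflect across h@7): 4 holes -> [(6, 6), (6, 7), (7, 6), (7, 7)]
Unfold 2 (reflect across v@6): 8 holes -> [(6, 4), (6, 5), (6, 6), (6, 7), (7, 4), (7, 5), (7, 6), (7, 7)]
Unfold 3 (reflect across h@6): 16 holes -> [(4, 4), (4, 5), (4, 6), (4, 7), (5, 4), (5, 5), (5, 6), (5, 7), (6, 4), (6, 5), (6, 6), (6, 7), (7, 4), (7, 5), (7, 6), (7, 7)]
Unfold 4 (reflect across h@4): 32 holes -> [(0, 4), (0, 5), (0, 6), (0, 7), (1, 4), (1, 5), (1, 6), (1, 7), (2, 4), (2, 5), (2, 6), (2, 7), (3, 4), (3, 5), (3, 6), (3, 7), (4, 4), (4, 5), (4, 6), (4, 7), (5, 4), (5, 5), (5, 6), (5, 7), (6, 4), (6, 5), (6, 6), (6, 7), (7, 4), (7, 5), (7, 6), (7, 7)]
Unfold 5 (reflect across v@4): 64 holes -> [(0, 0), (0, 1), (0, 2), (0, 3), (0, 4), (0, 5), (0, 6), (0, 7), (1, 0), (1, 1), (1, 2), (1, 3), (1, 4), (1, 5), (1, 6), (1, 7), (2, 0), (2, 1), (2, 2), (2, 3), (2, 4), (2, 5), (2, 6), (2, 7), (3, 0), (3, 1), (3, 2), (3, 3), (3, 4), (3, 5), (3, 6), (3, 7), (4, 0), (4, 1), (4, 2), (4, 3), (4, 4), (4, 5), (4, 6), (4, 7), (5, 0), (5, 1), (5, 2), (5, 3), (5, 4), (5, 5), (5, 6), (5, 7), (6, 0), (6, 1), (6, 2), (6, 3), (6, 4), (6, 5), (6, 6), (6, 7), (7, 0), (7, 1), (7, 2), (7, 3), (7, 4), (7, 5), (7, 6), (7, 7)]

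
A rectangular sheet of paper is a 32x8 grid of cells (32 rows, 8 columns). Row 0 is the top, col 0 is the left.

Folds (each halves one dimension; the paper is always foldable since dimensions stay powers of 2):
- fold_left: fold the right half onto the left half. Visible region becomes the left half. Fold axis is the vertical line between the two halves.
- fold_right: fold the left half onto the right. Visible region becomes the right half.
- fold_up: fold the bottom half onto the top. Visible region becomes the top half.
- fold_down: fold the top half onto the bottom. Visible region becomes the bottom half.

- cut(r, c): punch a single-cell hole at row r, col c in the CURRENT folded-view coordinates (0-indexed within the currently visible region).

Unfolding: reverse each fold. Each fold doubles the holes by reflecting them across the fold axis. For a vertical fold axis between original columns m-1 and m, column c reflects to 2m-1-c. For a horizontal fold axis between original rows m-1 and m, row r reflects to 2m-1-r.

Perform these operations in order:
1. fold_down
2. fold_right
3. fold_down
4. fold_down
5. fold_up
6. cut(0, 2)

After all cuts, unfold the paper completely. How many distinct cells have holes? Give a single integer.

Answer: 32

Derivation:
Op 1 fold_down: fold axis h@16; visible region now rows[16,32) x cols[0,8) = 16x8
Op 2 fold_right: fold axis v@4; visible region now rows[16,32) x cols[4,8) = 16x4
Op 3 fold_down: fold axis h@24; visible region now rows[24,32) x cols[4,8) = 8x4
Op 4 fold_down: fold axis h@28; visible region now rows[28,32) x cols[4,8) = 4x4
Op 5 fold_up: fold axis h@30; visible region now rows[28,30) x cols[4,8) = 2x4
Op 6 cut(0, 2): punch at orig (28,6); cuts so far [(28, 6)]; region rows[28,30) x cols[4,8) = 2x4
Unfold 1 (reflect across h@30): 2 holes -> [(28, 6), (31, 6)]
Unfold 2 (reflect across h@28): 4 holes -> [(24, 6), (27, 6), (28, 6), (31, 6)]
Unfold 3 (reflect across h@24): 8 holes -> [(16, 6), (19, 6), (20, 6), (23, 6), (24, 6), (27, 6), (28, 6), (31, 6)]
Unfold 4 (reflect across v@4): 16 holes -> [(16, 1), (16, 6), (19, 1), (19, 6), (20, 1), (20, 6), (23, 1), (23, 6), (24, 1), (24, 6), (27, 1), (27, 6), (28, 1), (28, 6), (31, 1), (31, 6)]
Unfold 5 (reflect across h@16): 32 holes -> [(0, 1), (0, 6), (3, 1), (3, 6), (4, 1), (4, 6), (7, 1), (7, 6), (8, 1), (8, 6), (11, 1), (11, 6), (12, 1), (12, 6), (15, 1), (15, 6), (16, 1), (16, 6), (19, 1), (19, 6), (20, 1), (20, 6), (23, 1), (23, 6), (24, 1), (24, 6), (27, 1), (27, 6), (28, 1), (28, 6), (31, 1), (31, 6)]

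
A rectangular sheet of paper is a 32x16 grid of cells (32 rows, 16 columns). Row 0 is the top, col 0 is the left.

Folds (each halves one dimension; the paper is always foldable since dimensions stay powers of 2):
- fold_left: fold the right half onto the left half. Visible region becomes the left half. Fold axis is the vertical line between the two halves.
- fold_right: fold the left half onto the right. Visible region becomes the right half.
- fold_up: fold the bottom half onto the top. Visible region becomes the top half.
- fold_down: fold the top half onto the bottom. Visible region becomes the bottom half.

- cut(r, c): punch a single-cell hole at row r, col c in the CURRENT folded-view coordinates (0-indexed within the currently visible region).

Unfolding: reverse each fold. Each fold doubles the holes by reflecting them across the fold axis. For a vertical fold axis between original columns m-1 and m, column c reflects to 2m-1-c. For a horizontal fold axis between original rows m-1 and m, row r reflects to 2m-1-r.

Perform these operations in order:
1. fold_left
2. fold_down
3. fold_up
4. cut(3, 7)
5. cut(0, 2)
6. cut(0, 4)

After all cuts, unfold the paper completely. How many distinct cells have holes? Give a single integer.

Answer: 24

Derivation:
Op 1 fold_left: fold axis v@8; visible region now rows[0,32) x cols[0,8) = 32x8
Op 2 fold_down: fold axis h@16; visible region now rows[16,32) x cols[0,8) = 16x8
Op 3 fold_up: fold axis h@24; visible region now rows[16,24) x cols[0,8) = 8x8
Op 4 cut(3, 7): punch at orig (19,7); cuts so far [(19, 7)]; region rows[16,24) x cols[0,8) = 8x8
Op 5 cut(0, 2): punch at orig (16,2); cuts so far [(16, 2), (19, 7)]; region rows[16,24) x cols[0,8) = 8x8
Op 6 cut(0, 4): punch at orig (16,4); cuts so far [(16, 2), (16, 4), (19, 7)]; region rows[16,24) x cols[0,8) = 8x8
Unfold 1 (reflect across h@24): 6 holes -> [(16, 2), (16, 4), (19, 7), (28, 7), (31, 2), (31, 4)]
Unfold 2 (reflect across h@16): 12 holes -> [(0, 2), (0, 4), (3, 7), (12, 7), (15, 2), (15, 4), (16, 2), (16, 4), (19, 7), (28, 7), (31, 2), (31, 4)]
Unfold 3 (reflect across v@8): 24 holes -> [(0, 2), (0, 4), (0, 11), (0, 13), (3, 7), (3, 8), (12, 7), (12, 8), (15, 2), (15, 4), (15, 11), (15, 13), (16, 2), (16, 4), (16, 11), (16, 13), (19, 7), (19, 8), (28, 7), (28, 8), (31, 2), (31, 4), (31, 11), (31, 13)]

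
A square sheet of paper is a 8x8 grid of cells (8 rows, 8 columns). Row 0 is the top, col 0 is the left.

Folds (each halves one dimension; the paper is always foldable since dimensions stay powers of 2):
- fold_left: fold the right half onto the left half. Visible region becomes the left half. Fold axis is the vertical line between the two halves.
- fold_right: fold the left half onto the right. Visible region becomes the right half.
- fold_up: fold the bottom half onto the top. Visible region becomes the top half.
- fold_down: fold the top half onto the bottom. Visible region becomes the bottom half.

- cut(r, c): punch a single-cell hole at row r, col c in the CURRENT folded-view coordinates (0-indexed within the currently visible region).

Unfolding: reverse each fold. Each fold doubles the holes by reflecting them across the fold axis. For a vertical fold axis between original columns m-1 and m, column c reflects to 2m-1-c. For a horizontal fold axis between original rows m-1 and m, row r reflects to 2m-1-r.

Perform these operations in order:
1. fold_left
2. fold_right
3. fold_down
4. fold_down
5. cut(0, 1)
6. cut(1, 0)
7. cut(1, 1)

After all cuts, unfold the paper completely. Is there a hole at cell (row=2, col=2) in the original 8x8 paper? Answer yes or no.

Answer: no

Derivation:
Op 1 fold_left: fold axis v@4; visible region now rows[0,8) x cols[0,4) = 8x4
Op 2 fold_right: fold axis v@2; visible region now rows[0,8) x cols[2,4) = 8x2
Op 3 fold_down: fold axis h@4; visible region now rows[4,8) x cols[2,4) = 4x2
Op 4 fold_down: fold axis h@6; visible region now rows[6,8) x cols[2,4) = 2x2
Op 5 cut(0, 1): punch at orig (6,3); cuts so far [(6, 3)]; region rows[6,8) x cols[2,4) = 2x2
Op 6 cut(1, 0): punch at orig (7,2); cuts so far [(6, 3), (7, 2)]; region rows[6,8) x cols[2,4) = 2x2
Op 7 cut(1, 1): punch at orig (7,3); cuts so far [(6, 3), (7, 2), (7, 3)]; region rows[6,8) x cols[2,4) = 2x2
Unfold 1 (reflect across h@6): 6 holes -> [(4, 2), (4, 3), (5, 3), (6, 3), (7, 2), (7, 3)]
Unfold 2 (reflect across h@4): 12 holes -> [(0, 2), (0, 3), (1, 3), (2, 3), (3, 2), (3, 3), (4, 2), (4, 3), (5, 3), (6, 3), (7, 2), (7, 3)]
Unfold 3 (reflect across v@2): 24 holes -> [(0, 0), (0, 1), (0, 2), (0, 3), (1, 0), (1, 3), (2, 0), (2, 3), (3, 0), (3, 1), (3, 2), (3, 3), (4, 0), (4, 1), (4, 2), (4, 3), (5, 0), (5, 3), (6, 0), (6, 3), (7, 0), (7, 1), (7, 2), (7, 3)]
Unfold 4 (reflect across v@4): 48 holes -> [(0, 0), (0, 1), (0, 2), (0, 3), (0, 4), (0, 5), (0, 6), (0, 7), (1, 0), (1, 3), (1, 4), (1, 7), (2, 0), (2, 3), (2, 4), (2, 7), (3, 0), (3, 1), (3, 2), (3, 3), (3, 4), (3, 5), (3, 6), (3, 7), (4, 0), (4, 1), (4, 2), (4, 3), (4, 4), (4, 5), (4, 6), (4, 7), (5, 0), (5, 3), (5, 4), (5, 7), (6, 0), (6, 3), (6, 4), (6, 7), (7, 0), (7, 1), (7, 2), (7, 3), (7, 4), (7, 5), (7, 6), (7, 7)]
Holes: [(0, 0), (0, 1), (0, 2), (0, 3), (0, 4), (0, 5), (0, 6), (0, 7), (1, 0), (1, 3), (1, 4), (1, 7), (2, 0), (2, 3), (2, 4), (2, 7), (3, 0), (3, 1), (3, 2), (3, 3), (3, 4), (3, 5), (3, 6), (3, 7), (4, 0), (4, 1), (4, 2), (4, 3), (4, 4), (4, 5), (4, 6), (4, 7), (5, 0), (5, 3), (5, 4), (5, 7), (6, 0), (6, 3), (6, 4), (6, 7), (7, 0), (7, 1), (7, 2), (7, 3), (7, 4), (7, 5), (7, 6), (7, 7)]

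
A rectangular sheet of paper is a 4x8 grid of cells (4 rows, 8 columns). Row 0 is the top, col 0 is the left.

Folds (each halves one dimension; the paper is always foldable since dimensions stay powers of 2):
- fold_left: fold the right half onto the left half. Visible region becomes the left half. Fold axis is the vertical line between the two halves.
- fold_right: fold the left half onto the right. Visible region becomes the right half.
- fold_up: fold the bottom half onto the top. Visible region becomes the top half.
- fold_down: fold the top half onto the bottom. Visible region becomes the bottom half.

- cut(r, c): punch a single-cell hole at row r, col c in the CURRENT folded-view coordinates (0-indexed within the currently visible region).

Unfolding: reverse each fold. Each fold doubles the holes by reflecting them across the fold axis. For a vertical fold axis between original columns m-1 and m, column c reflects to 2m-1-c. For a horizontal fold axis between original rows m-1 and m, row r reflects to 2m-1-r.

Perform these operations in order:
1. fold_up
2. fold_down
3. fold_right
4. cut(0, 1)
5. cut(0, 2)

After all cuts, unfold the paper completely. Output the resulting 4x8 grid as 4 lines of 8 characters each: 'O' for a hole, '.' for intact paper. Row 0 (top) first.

Op 1 fold_up: fold axis h@2; visible region now rows[0,2) x cols[0,8) = 2x8
Op 2 fold_down: fold axis h@1; visible region now rows[1,2) x cols[0,8) = 1x8
Op 3 fold_right: fold axis v@4; visible region now rows[1,2) x cols[4,8) = 1x4
Op 4 cut(0, 1): punch at orig (1,5); cuts so far [(1, 5)]; region rows[1,2) x cols[4,8) = 1x4
Op 5 cut(0, 2): punch at orig (1,6); cuts so far [(1, 5), (1, 6)]; region rows[1,2) x cols[4,8) = 1x4
Unfold 1 (reflect across v@4): 4 holes -> [(1, 1), (1, 2), (1, 5), (1, 6)]
Unfold 2 (reflect across h@1): 8 holes -> [(0, 1), (0, 2), (0, 5), (0, 6), (1, 1), (1, 2), (1, 5), (1, 6)]
Unfold 3 (reflect across h@2): 16 holes -> [(0, 1), (0, 2), (0, 5), (0, 6), (1, 1), (1, 2), (1, 5), (1, 6), (2, 1), (2, 2), (2, 5), (2, 6), (3, 1), (3, 2), (3, 5), (3, 6)]

Answer: .OO..OO.
.OO..OO.
.OO..OO.
.OO..OO.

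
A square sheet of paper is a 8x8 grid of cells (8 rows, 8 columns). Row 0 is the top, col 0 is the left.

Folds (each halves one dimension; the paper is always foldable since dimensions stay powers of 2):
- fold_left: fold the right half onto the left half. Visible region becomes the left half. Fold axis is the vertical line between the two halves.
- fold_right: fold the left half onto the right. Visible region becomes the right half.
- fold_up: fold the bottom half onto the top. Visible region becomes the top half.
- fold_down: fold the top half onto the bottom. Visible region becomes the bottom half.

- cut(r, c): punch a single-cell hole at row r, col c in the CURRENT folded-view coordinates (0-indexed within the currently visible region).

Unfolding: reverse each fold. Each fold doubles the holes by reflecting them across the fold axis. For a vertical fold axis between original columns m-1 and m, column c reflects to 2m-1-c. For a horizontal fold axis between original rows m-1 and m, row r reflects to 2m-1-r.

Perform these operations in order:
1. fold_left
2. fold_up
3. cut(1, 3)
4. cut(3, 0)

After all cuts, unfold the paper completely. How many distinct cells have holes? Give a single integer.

Answer: 8

Derivation:
Op 1 fold_left: fold axis v@4; visible region now rows[0,8) x cols[0,4) = 8x4
Op 2 fold_up: fold axis h@4; visible region now rows[0,4) x cols[0,4) = 4x4
Op 3 cut(1, 3): punch at orig (1,3); cuts so far [(1, 3)]; region rows[0,4) x cols[0,4) = 4x4
Op 4 cut(3, 0): punch at orig (3,0); cuts so far [(1, 3), (3, 0)]; region rows[0,4) x cols[0,4) = 4x4
Unfold 1 (reflect across h@4): 4 holes -> [(1, 3), (3, 0), (4, 0), (6, 3)]
Unfold 2 (reflect across v@4): 8 holes -> [(1, 3), (1, 4), (3, 0), (3, 7), (4, 0), (4, 7), (6, 3), (6, 4)]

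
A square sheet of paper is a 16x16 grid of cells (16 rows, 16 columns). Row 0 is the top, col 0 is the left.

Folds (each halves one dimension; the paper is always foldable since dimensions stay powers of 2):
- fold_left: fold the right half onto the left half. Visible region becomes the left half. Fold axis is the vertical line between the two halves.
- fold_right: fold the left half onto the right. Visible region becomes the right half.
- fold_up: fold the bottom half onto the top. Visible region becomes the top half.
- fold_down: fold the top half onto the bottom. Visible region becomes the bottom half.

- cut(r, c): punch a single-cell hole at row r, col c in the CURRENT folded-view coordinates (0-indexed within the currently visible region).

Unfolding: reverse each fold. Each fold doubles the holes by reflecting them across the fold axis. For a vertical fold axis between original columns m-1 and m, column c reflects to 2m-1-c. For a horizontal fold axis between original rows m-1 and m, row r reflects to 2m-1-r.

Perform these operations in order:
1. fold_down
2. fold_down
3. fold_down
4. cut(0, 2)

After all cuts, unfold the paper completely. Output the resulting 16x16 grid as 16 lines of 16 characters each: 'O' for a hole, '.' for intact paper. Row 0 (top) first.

Answer: ................
..O.............
..O.............
................
................
..O.............
..O.............
................
................
..O.............
..O.............
................
................
..O.............
..O.............
................

Derivation:
Op 1 fold_down: fold axis h@8; visible region now rows[8,16) x cols[0,16) = 8x16
Op 2 fold_down: fold axis h@12; visible region now rows[12,16) x cols[0,16) = 4x16
Op 3 fold_down: fold axis h@14; visible region now rows[14,16) x cols[0,16) = 2x16
Op 4 cut(0, 2): punch at orig (14,2); cuts so far [(14, 2)]; region rows[14,16) x cols[0,16) = 2x16
Unfold 1 (reflect across h@14): 2 holes -> [(13, 2), (14, 2)]
Unfold 2 (reflect across h@12): 4 holes -> [(9, 2), (10, 2), (13, 2), (14, 2)]
Unfold 3 (reflect across h@8): 8 holes -> [(1, 2), (2, 2), (5, 2), (6, 2), (9, 2), (10, 2), (13, 2), (14, 2)]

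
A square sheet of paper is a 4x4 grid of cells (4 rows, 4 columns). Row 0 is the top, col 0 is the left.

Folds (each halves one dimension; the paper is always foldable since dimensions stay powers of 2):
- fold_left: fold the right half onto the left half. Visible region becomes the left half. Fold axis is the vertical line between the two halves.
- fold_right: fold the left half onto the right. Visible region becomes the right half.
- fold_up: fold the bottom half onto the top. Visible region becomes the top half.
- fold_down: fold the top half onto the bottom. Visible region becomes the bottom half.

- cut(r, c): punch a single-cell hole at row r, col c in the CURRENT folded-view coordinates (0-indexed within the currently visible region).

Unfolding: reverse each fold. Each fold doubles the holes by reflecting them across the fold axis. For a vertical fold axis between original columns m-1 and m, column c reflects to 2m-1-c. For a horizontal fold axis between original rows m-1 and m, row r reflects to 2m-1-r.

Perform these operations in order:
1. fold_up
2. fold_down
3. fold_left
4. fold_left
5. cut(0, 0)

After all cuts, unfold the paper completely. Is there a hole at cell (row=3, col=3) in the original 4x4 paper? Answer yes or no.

Op 1 fold_up: fold axis h@2; visible region now rows[0,2) x cols[0,4) = 2x4
Op 2 fold_down: fold axis h@1; visible region now rows[1,2) x cols[0,4) = 1x4
Op 3 fold_left: fold axis v@2; visible region now rows[1,2) x cols[0,2) = 1x2
Op 4 fold_left: fold axis v@1; visible region now rows[1,2) x cols[0,1) = 1x1
Op 5 cut(0, 0): punch at orig (1,0); cuts so far [(1, 0)]; region rows[1,2) x cols[0,1) = 1x1
Unfold 1 (reflect across v@1): 2 holes -> [(1, 0), (1, 1)]
Unfold 2 (reflect across v@2): 4 holes -> [(1, 0), (1, 1), (1, 2), (1, 3)]
Unfold 3 (reflect across h@1): 8 holes -> [(0, 0), (0, 1), (0, 2), (0, 3), (1, 0), (1, 1), (1, 2), (1, 3)]
Unfold 4 (reflect across h@2): 16 holes -> [(0, 0), (0, 1), (0, 2), (0, 3), (1, 0), (1, 1), (1, 2), (1, 3), (2, 0), (2, 1), (2, 2), (2, 3), (3, 0), (3, 1), (3, 2), (3, 3)]
Holes: [(0, 0), (0, 1), (0, 2), (0, 3), (1, 0), (1, 1), (1, 2), (1, 3), (2, 0), (2, 1), (2, 2), (2, 3), (3, 0), (3, 1), (3, 2), (3, 3)]

Answer: yes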